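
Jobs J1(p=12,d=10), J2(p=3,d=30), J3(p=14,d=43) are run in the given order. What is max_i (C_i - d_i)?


Lateness per job (L = C - d):
  J1: C=12, d=10, L=2
  J2: C=15, d=30, L=-15
  J3: C=29, d=43, L=-14
Lmax = max(2, -15, -14)
= 2


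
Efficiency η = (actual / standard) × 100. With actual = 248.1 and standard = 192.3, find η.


Efficiency = (actual / standard) × 100
= (248.1 / 192.3) × 100
= 129.0%


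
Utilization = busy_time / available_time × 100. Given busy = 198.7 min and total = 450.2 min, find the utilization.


Utilization = busy / total × 100
= 198.7 / 450.2 × 100
= 44.1%


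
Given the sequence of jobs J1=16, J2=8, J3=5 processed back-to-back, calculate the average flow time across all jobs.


Completion times:
  J1: completes at 16
  J2: completes at 24
  J3: completes at 29
Sum = 69
Average = 69/3
= 23.00


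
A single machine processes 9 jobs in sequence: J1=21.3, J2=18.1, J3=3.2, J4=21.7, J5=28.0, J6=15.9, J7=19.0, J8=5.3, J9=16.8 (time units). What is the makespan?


Sequential makespan: sum all processing times
= 21.3 + 18.1 + 3.2 + 21.7 + 28.0 + 15.9 + 19.0 + 5.3 + 16.8
= 149.3 time units


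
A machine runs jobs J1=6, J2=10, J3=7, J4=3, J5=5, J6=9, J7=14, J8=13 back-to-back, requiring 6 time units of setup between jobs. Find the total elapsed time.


Makespan = Σ processing + (n-1) × setup
= (6 + 10 + 7 + 3 + 5 + 9 + 14 + 13) + (8-1)×6
= 67 + 42
= 109 time units


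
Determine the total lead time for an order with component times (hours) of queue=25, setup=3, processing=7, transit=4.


Lead time = queue + setup + processing + transit
= 25 + 3 + 7 + 4
= 39 hours


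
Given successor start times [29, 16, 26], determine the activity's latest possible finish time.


LF = min of all successor start times
Successors start at: [29, 16, 26]
LF = min(29, 16, 26)
= 16


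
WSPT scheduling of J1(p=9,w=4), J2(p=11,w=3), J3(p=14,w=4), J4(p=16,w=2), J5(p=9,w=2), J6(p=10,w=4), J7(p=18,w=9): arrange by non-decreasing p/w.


WSPT (Smith's rule): sort by p/w ascending
  J7: p/w = 18/9 = 2.000
  J1: p/w = 9/4 = 2.250
  J6: p/w = 10/4 = 2.500
  J3: p/w = 14/4 = 3.500
  J2: p/w = 11/3 = 3.667
  J5: p/w = 9/2 = 4.500
  J4: p/w = 16/2 = 8.000
Order: J7 → J1 → J6 → J3 → J2 → J5 → J4


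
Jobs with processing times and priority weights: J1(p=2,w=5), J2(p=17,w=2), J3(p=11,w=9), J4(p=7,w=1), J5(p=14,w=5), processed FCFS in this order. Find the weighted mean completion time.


Completion times:
  J1: C=2, w×C=5×2=10
  J2: C=19, w×C=2×19=38
  J3: C=30, w×C=9×30=270
  J4: C=37, w×C=1×37=37
  J5: C=51, w×C=5×51=255
Sum w×C = 610
Sum w = 22
Weighted avg = 610/22
= 27.73


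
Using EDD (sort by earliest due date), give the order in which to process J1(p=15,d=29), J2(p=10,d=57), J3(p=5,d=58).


EDD: sort by earliest due date
  J1: d=29, p=15
  J2: d=57, p=10
  J3: d=58, p=5
Order: J1 → J2 → J3


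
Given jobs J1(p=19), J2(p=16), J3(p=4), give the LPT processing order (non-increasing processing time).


LPT: sort by longest processing time first
  J1: p=19
  J2: p=16
  J3: p=4
Order: J1 → J2 → J3


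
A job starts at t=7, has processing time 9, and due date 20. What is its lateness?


Completion = 7 + 9 = 16
Lateness = C - d = 16 - 20
= -4


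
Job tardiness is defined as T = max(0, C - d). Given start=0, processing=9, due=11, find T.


Completion = start + processing = 0 + 9 = 9
Tardiness = max(0, C - d) = max(0, 9 - 11)
= max(0, -2)
= 0


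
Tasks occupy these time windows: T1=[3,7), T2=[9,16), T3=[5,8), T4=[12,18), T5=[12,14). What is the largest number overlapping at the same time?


Check each time point for overlaps:
  t=12: 3 tasks active (T2, T4, T5)
Max concurrent = 3


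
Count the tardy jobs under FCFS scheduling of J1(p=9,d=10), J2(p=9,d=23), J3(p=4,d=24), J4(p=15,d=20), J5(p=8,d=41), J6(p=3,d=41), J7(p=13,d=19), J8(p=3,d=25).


Completion vs due date:
  J1: C=9, d=10 → on time
  J2: C=18, d=23 → on time
  J3: C=22, d=24 → on time
  J4: C=37, d=20 → TARDY
  J5: C=45, d=41 → TARDY
  J6: C=48, d=41 → TARDY
  J7: C=61, d=19 → TARDY
  J8: C=64, d=25 → TARDY
Tardy jobs: J4, J5, J6, J7, J8
Count = 5


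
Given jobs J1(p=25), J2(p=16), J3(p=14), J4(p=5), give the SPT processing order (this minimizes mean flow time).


SPT: sort by shortest processing time
  J4: p=5
  J3: p=14
  J2: p=16
  J1: p=25
Order: J4 → J3 → J2 → J1


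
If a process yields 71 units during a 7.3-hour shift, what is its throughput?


Throughput = units / time
= 71 / 7.3
= 9.7 units/hour


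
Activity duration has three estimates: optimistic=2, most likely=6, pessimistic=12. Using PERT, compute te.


te = (o + 4m + p) / 6
= (2 + 4×6 + 12) / 6
= (2 + 24 + 12) / 6
= 38 / 6
= 6.33


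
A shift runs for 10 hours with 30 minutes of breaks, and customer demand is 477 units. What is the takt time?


Available = 10×60 - 30 = 570 min
Takt time = 570 / 477
= 1.19 min/unit


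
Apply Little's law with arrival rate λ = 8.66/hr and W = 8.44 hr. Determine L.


Little's law: L = λ × W
= 8.66 × 8.44
= 73.09


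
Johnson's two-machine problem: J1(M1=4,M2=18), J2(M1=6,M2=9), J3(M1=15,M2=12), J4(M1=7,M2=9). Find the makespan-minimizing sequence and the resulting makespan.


Johnson's rule:
Group 1 (M1≤M2, sort by M1): ['J1', 'J2', 'J4']
Group 2 (M1>M2, sort desc M2): ['J3']
Sequence: J1 → J2 → J4 → J3
Makespan calculation:
  J1: M1 done=4, M2 done=22
  J2: M1 done=10, M2 done=31
  J4: M1 done=17, M2 done=40
  J3: M1 done=32, M2 done=52
= Sequence: J1 → J2 → J4 → J3, Makespan: 52


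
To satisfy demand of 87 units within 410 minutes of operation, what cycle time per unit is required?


Cycle time = available time / demand
= 410 / 87
= 4.71 min/unit


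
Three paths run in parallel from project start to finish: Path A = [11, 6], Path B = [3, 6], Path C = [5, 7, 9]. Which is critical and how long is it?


Path A: 11 + 6 = 17
Path B: 3 + 6 = 9
Path C: 5 + 7 + 9 = 21
Critical path = longest = max(17, 9, 21)
= 21 (Path C)


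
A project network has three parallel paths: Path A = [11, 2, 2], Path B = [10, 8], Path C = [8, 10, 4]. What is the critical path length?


Path A: 11 + 2 + 2 = 15
Path B: 10 + 8 = 18
Path C: 8 + 10 + 4 = 22
Critical path = longest = max(15, 18, 22)
= 22 (Path C)


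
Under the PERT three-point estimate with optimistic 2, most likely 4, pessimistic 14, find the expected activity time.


te = (o + 4m + p) / 6
= (2 + 4×4 + 14) / 6
= (2 + 16 + 14) / 6
= 32 / 6
= 5.33


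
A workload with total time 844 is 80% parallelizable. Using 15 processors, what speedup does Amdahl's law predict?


Amdahl's law: T_p = T × ((1-p) + p/N)
= 844 × ((1-0.8) + 0.8/15)
= 844 × (0.20 + 0.0533)
= 844 × 0.2533
= 213.81
Speedup = 844/213.81
= 3.95×


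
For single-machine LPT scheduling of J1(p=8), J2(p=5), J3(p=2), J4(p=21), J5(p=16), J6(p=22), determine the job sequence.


LPT: sort by longest processing time first
  J6: p=22
  J4: p=21
  J5: p=16
  J1: p=8
  J2: p=5
  J3: p=2
Order: J6 → J4 → J5 → J1 → J2 → J3


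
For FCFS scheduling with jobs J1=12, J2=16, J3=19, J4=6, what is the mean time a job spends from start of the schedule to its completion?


Completion times:
  J1: completes at 12
  J2: completes at 28
  J3: completes at 47
  J4: completes at 53
Sum = 140
Average = 140/4
= 35.00


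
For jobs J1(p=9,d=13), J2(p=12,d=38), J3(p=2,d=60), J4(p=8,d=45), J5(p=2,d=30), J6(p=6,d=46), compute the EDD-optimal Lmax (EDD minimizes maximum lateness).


EDD order: J1 → J5 → J2 → J4 → J6 → J3
Completion and lateness:
  J1: C=9, d=13, L=9-13=-4
  J5: C=11, d=30, L=11-30=-19
  J2: C=23, d=38, L=23-38=-15
  J4: C=31, d=45, L=31-45=-14
  J6: C=37, d=46, L=37-46=-9
  J3: C=39, d=60, L=39-60=-21
Lmax = max(-4, -19, -15, -14, -9, -21)
= -4


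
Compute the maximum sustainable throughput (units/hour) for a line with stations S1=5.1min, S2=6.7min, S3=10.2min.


Bottleneck = longest station time
Station times: [5.1, 6.7, 10.2]
Max = 10.2 min
Rate = 60 / 10.2
= 5.88 units/hour (bottleneck: 10.2min)


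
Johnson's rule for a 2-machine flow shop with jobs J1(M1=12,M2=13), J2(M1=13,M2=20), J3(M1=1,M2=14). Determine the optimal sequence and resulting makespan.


Johnson's rule:
Group 1 (M1≤M2, sort by M1): ['J3', 'J1', 'J2']
Group 2 (M1>M2, sort desc M2): []
Sequence: J3 → J1 → J2
Makespan calculation:
  J3: M1 done=1, M2 done=15
  J1: M1 done=13, M2 done=28
  J2: M1 done=26, M2 done=48
= Sequence: J3 → J1 → J2, Makespan: 48


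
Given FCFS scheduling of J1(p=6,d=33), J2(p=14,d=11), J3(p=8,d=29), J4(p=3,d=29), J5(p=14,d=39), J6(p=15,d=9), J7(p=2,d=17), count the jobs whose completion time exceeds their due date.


Completion vs due date:
  J1: C=6, d=33 → on time
  J2: C=20, d=11 → TARDY
  J3: C=28, d=29 → on time
  J4: C=31, d=29 → TARDY
  J5: C=45, d=39 → TARDY
  J6: C=60, d=9 → TARDY
  J7: C=62, d=17 → TARDY
Tardy jobs: J2, J4, J5, J6, J7
Count = 5


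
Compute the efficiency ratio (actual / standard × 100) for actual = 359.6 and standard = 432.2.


Efficiency = (actual / standard) × 100
= (359.6 / 432.2) × 100
= 83.2%


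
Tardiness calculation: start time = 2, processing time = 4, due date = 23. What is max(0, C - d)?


Completion = start + processing = 2 + 4 = 6
Tardiness = max(0, C - d) = max(0, 6 - 23)
= max(0, -17)
= 0


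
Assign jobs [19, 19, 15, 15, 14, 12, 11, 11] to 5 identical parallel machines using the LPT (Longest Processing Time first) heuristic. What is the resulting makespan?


Jobs (LPT sorted): [19, 19, 15, 15, 14, 12, 11, 11]
Machines: 5
  J=19 → Machine 1 (load: 0+19=19)
  J=19 → Machine 2 (load: 0+19=19)
  J=15 → Machine 3 (load: 0+15=15)
  J=15 → Machine 4 (load: 0+15=15)
  J=14 → Machine 5 (load: 0+14=14)
  J=12 → Machine 5 (load: 14+12=26)
  J=11 → Machine 3 (load: 15+11=26)
  J=11 → Machine 4 (load: 15+11=26)
Machine loads: [19, 19, 26, 26, 26]
Makespan = max = 26 time units


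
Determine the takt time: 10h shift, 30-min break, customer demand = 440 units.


Available = 10×60 - 30 = 570 min
Takt time = 570 / 440
= 1.30 min/unit


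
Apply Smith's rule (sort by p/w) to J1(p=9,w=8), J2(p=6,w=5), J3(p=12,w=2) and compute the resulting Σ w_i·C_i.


WSPT order (by p/w): J1 → J2 → J3
  J1: C=9, w·C=8×9=72
  J2: C=15, w·C=5×15=75
  J3: C=27, w·C=2×27=54
Σ w·C = 201
= 201


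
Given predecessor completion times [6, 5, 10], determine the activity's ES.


ES = max of all predecessor completion times
Predecessors: [6, 5, 10]
ES = max(6, 5, 10)
= 10


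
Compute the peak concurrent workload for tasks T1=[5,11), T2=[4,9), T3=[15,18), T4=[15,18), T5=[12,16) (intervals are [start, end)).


Check each time point for overlaps:
  t=15: 3 tasks active (T3, T4, T5)
Max concurrent = 3


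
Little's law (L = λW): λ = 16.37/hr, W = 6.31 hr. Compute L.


Little's law: L = λ × W
= 16.37 × 6.31
= 103.29


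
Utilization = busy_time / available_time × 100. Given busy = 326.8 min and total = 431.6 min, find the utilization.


Utilization = busy / total × 100
= 326.8 / 431.6 × 100
= 75.7%


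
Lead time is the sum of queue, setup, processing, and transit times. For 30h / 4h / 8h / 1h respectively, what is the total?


Lead time = queue + setup + processing + transit
= 30 + 4 + 8 + 1
= 43 hours


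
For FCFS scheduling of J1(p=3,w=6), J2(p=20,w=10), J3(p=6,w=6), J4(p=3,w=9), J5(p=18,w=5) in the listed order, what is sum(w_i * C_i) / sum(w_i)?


Completion times:
  J1: C=3, w×C=6×3=18
  J2: C=23, w×C=10×23=230
  J3: C=29, w×C=6×29=174
  J4: C=32, w×C=9×32=288
  J5: C=50, w×C=5×50=250
Sum w×C = 960
Sum w = 36
Weighted avg = 960/36
= 26.67


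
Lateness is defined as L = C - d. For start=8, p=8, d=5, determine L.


Completion = 8 + 8 = 16
Lateness = C - d = 16 - 5
= 11


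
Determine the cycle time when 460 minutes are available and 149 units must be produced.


Cycle time = available time / demand
= 460 / 149
= 3.09 min/unit


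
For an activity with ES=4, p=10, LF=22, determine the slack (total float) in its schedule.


EF = ES + duration = 4 + 10 = 14
LS = LF - duration = 22 - 10 = 12
Total Float = LF - EF = 22 - 14
(or LS - ES = 12 - 4)
= 8


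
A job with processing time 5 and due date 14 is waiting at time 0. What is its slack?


Slack = due - current_time - processing
= 14 - 0 - 5
= 9


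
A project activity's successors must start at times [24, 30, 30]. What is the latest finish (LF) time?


LF = min of all successor start times
Successors start at: [24, 30, 30]
LF = min(24, 30, 30)
= 24


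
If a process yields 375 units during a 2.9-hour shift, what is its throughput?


Throughput = units / time
= 375 / 2.9
= 129.3 units/hour


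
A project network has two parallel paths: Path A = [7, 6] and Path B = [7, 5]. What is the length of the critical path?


Path A: 7 + 6 = 13
Path B: 7 + 5 = 12
Critical path = longest = max(13, 12)
= 13 (Path A)


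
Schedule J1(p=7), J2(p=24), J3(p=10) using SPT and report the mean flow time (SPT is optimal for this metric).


SPT order: J1 → J3 → J2
Completion times:
  J1: C=7
  J3: C=17
  J2: C=41
Sum = 65, n = 3
Mean flow = 65/3
= 21.67


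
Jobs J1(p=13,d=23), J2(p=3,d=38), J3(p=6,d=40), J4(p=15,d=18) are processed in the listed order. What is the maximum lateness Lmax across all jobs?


Lateness per job (L = C - d):
  J1: C=13, d=23, L=-10
  J2: C=16, d=38, L=-22
  J3: C=22, d=40, L=-18
  J4: C=37, d=18, L=19
Lmax = max(-10, -22, -18, 19)
= 19


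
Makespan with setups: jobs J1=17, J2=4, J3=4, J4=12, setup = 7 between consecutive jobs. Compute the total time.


Makespan = Σ processing + (n-1) × setup
= (17 + 4 + 4 + 12) + (4-1)×7
= 37 + 21
= 58 time units


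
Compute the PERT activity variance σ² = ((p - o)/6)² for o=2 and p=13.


σ² = ((p - o) / 6)² = (p - o)² / 36
= (13 - 2)² / 36
= 11² / 36
= 121 / 36
= 3.3611


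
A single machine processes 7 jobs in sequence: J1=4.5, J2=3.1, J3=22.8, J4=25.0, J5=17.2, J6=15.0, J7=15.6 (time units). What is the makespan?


Sequential makespan: sum all processing times
= 4.5 + 3.1 + 22.8 + 25.0 + 17.2 + 15.0 + 15.6
= 103.2 time units


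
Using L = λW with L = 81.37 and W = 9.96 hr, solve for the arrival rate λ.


Little's law: L = λW → λ = L / W
= 81.37 / 9.96
= 8.17 per hour


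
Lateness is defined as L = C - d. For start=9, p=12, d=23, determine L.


Completion = 9 + 12 = 21
Lateness = C - d = 21 - 23
= -2


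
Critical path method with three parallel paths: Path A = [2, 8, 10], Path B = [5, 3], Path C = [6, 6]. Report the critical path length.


Path A: 2 + 8 + 10 = 20
Path B: 5 + 3 = 8
Path C: 6 + 6 = 12
Critical path = longest = max(20, 8, 12)
= 20 (Path A)


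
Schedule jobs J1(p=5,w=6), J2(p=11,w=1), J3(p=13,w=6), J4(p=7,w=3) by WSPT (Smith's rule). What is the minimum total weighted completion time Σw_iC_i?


WSPT order (by p/w): J1 → J3 → J4 → J2
  J1: C=5, w·C=6×5=30
  J3: C=18, w·C=6×18=108
  J4: C=25, w·C=3×25=75
  J2: C=36, w·C=1×36=36
Σ w·C = 249
= 249


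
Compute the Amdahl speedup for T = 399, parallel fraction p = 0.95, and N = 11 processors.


Amdahl's law: T_p = T × ((1-p) + p/N)
= 399 × ((1-0.95) + 0.95/11)
= 399 × (0.05 + 0.0864)
= 399 × 0.1364
= 54.41
Speedup = 399/54.41
= 7.33×


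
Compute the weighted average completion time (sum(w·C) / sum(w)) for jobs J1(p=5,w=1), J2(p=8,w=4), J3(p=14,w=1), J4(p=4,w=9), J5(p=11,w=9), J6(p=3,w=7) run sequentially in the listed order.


Completion times:
  J1: C=5, w×C=1×5=5
  J2: C=13, w×C=4×13=52
  J3: C=27, w×C=1×27=27
  J4: C=31, w×C=9×31=279
  J5: C=42, w×C=9×42=378
  J6: C=45, w×C=7×45=315
Sum w×C = 1056
Sum w = 31
Weighted avg = 1056/31
= 34.06


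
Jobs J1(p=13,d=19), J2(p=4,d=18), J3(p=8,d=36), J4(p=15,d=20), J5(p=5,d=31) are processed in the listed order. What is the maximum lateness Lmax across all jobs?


Lateness per job (L = C - d):
  J1: C=13, d=19, L=-6
  J2: C=17, d=18, L=-1
  J3: C=25, d=36, L=-11
  J4: C=40, d=20, L=20
  J5: C=45, d=31, L=14
Lmax = max(-6, -1, -11, 20, 14)
= 20


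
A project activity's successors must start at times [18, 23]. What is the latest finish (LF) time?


LF = min of all successor start times
Successors start at: [18, 23]
LF = min(18, 23)
= 18


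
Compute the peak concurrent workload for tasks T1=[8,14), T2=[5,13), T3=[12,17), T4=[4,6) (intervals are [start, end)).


Check each time point for overlaps:
  t=12: 3 tasks active (T1, T2, T3)
Max concurrent = 3


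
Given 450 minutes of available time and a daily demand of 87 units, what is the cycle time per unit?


Cycle time = available time / demand
= 450 / 87
= 5.17 min/unit


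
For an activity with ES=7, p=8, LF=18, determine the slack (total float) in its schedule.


EF = ES + duration = 7 + 8 = 15
LS = LF - duration = 18 - 8 = 10
Total Float = LF - EF = 18 - 15
(or LS - ES = 10 - 7)
= 3


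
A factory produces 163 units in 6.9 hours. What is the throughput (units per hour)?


Throughput = units / time
= 163 / 6.9
= 23.6 units/hour


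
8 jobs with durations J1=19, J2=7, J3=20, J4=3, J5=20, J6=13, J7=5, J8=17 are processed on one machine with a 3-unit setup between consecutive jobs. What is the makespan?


Makespan = Σ processing + (n-1) × setup
= (19 + 7 + 20 + 3 + 20 + 13 + 5 + 17) + (8-1)×3
= 104 + 21
= 125 time units


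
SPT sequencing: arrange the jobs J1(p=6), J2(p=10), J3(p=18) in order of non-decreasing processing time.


SPT: sort by shortest processing time
  J1: p=6
  J2: p=10
  J3: p=18
Order: J1 → J2 → J3


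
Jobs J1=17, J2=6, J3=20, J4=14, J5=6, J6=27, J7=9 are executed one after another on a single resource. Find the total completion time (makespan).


Sequential makespan: sum all processing times
= 17 + 6 + 20 + 14 + 6 + 27 + 9
= 99 time units


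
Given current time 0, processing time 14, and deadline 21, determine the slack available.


Slack = due - current_time - processing
= 21 - 0 - 14
= 7


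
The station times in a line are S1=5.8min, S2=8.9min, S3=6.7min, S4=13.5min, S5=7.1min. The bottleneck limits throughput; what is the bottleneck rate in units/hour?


Bottleneck = longest station time
Station times: [5.8, 8.9, 6.7, 13.5, 7.1]
Max = 13.5 min
Rate = 60 / 13.5
= 4.44 units/hour (bottleneck: 13.5min)


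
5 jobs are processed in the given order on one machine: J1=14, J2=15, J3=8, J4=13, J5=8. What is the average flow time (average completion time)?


Completion times:
  J1: completes at 14
  J2: completes at 29
  J3: completes at 37
  J4: completes at 50
  J5: completes at 58
Sum = 188
Average = 188/5
= 37.60


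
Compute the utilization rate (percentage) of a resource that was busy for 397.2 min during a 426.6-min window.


Utilization = busy / total × 100
= 397.2 / 426.6 × 100
= 93.1%


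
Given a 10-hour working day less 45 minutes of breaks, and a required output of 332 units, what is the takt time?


Available = 10×60 - 45 = 555 min
Takt time = 555 / 332
= 1.67 min/unit


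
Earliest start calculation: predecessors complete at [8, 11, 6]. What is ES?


ES = max of all predecessor completion times
Predecessors: [8, 11, 6]
ES = max(8, 11, 6)
= 11


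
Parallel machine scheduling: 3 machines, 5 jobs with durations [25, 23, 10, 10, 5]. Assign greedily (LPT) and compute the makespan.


Jobs (LPT sorted): [25, 23, 10, 10, 5]
Machines: 3
  J=25 → Machine 1 (load: 0+25=25)
  J=23 → Machine 2 (load: 0+23=23)
  J=10 → Machine 3 (load: 0+10=10)
  J=10 → Machine 3 (load: 10+10=20)
  J=5 → Machine 3 (load: 20+5=25)
Machine loads: [25, 23, 25]
Makespan = max = 25 time units


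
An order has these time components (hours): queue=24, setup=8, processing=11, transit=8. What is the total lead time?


Lead time = queue + setup + processing + transit
= 24 + 8 + 11 + 8
= 51 hours


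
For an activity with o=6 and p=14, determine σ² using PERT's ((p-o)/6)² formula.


σ² = ((p - o) / 6)² = (p - o)² / 36
= (14 - 6)² / 36
= 8² / 36
= 64 / 36
= 1.7778


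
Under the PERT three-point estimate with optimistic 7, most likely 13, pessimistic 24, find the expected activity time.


te = (o + 4m + p) / 6
= (7 + 4×13 + 24) / 6
= (7 + 52 + 24) / 6
= 83 / 6
= 13.83


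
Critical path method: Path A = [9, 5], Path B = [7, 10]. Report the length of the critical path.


Path A: 9 + 5 = 14
Path B: 7 + 10 = 17
Critical path = longest = max(14, 17)
= 17 (Path B)


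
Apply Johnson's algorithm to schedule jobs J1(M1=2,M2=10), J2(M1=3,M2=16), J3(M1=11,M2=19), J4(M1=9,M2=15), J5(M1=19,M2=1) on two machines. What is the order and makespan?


Johnson's rule:
Group 1 (M1≤M2, sort by M1): ['J1', 'J2', 'J4', 'J3']
Group 2 (M1>M2, sort desc M2): ['J5']
Sequence: J1 → J2 → J4 → J3 → J5
Makespan calculation:
  J1: M1 done=2, M2 done=12
  J2: M1 done=5, M2 done=28
  J4: M1 done=14, M2 done=43
  J3: M1 done=25, M2 done=62
  J5: M1 done=44, M2 done=63
= Sequence: J1 → J2 → J4 → J3 → J5, Makespan: 63


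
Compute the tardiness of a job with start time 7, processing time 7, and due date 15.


Completion = start + processing = 7 + 7 = 14
Tardiness = max(0, C - d) = max(0, 14 - 15)
= max(0, -1)
= 0


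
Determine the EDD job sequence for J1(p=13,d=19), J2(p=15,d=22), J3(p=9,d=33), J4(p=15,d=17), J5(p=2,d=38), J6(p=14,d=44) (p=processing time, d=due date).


EDD: sort by earliest due date
  J4: d=17, p=15
  J1: d=19, p=13
  J2: d=22, p=15
  J3: d=33, p=9
  J5: d=38, p=2
  J6: d=44, p=14
Order: J4 → J1 → J2 → J3 → J5 → J6


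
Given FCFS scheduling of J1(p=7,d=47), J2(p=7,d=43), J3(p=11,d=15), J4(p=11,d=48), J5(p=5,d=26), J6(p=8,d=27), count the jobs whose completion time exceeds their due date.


Completion vs due date:
  J1: C=7, d=47 → on time
  J2: C=14, d=43 → on time
  J3: C=25, d=15 → TARDY
  J4: C=36, d=48 → on time
  J5: C=41, d=26 → TARDY
  J6: C=49, d=27 → TARDY
Tardy jobs: J3, J5, J6
Count = 3


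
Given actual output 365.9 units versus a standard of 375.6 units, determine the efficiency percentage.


Efficiency = (actual / standard) × 100
= (365.9 / 375.6) × 100
= 97.4%


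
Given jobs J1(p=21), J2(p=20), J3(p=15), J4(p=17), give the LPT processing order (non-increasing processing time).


LPT: sort by longest processing time first
  J1: p=21
  J2: p=20
  J4: p=17
  J3: p=15
Order: J1 → J2 → J4 → J3


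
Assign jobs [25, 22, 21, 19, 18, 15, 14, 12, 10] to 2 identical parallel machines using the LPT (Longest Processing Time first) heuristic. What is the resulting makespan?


Jobs (LPT sorted): [25, 22, 21, 19, 18, 15, 14, 12, 10]
Machines: 2
  J=25 → Machine 1 (load: 0+25=25)
  J=22 → Machine 2 (load: 0+22=22)
  J=21 → Machine 2 (load: 22+21=43)
  J=19 → Machine 1 (load: 25+19=44)
  J=18 → Machine 2 (load: 43+18=61)
  J=15 → Machine 1 (load: 44+15=59)
  J=14 → Machine 1 (load: 59+14=73)
  J=12 → Machine 2 (load: 61+12=73)
  J=10 → Machine 1 (load: 73+10=83)
Machine loads: [83, 73]
Makespan = max = 83 time units


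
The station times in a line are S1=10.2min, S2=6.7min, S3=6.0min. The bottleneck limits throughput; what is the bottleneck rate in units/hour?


Bottleneck = longest station time
Station times: [10.2, 6.7, 6.0]
Max = 10.2 min
Rate = 60 / 10.2
= 5.88 units/hour (bottleneck: 10.2min)


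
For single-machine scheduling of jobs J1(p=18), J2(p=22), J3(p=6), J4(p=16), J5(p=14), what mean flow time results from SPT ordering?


SPT order: J3 → J5 → J4 → J1 → J2
Completion times:
  J3: C=6
  J5: C=20
  J4: C=36
  J1: C=54
  J2: C=76
Sum = 192, n = 5
Mean flow = 192/5
= 38.40


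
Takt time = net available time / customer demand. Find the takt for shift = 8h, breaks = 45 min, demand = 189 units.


Available = 8×60 - 45 = 435 min
Takt time = 435 / 189
= 2.30 min/unit


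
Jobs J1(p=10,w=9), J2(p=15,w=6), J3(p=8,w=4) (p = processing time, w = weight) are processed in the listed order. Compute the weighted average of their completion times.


Completion times:
  J1: C=10, w×C=9×10=90
  J2: C=25, w×C=6×25=150
  J3: C=33, w×C=4×33=132
Sum w×C = 372
Sum w = 19
Weighted avg = 372/19
= 19.58


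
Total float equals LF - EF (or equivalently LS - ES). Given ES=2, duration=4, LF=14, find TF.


EF = ES + duration = 2 + 4 = 6
LS = LF - duration = 14 - 4 = 10
Total Float = LF - EF = 14 - 6
(or LS - ES = 10 - 2)
= 8


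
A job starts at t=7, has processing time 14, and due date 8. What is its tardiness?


Completion = start + processing = 7 + 14 = 21
Tardiness = max(0, C - d) = max(0, 21 - 8)
= max(0, 13)
= 13


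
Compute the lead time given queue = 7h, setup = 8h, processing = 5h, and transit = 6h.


Lead time = queue + setup + processing + transit
= 7 + 8 + 5 + 6
= 26 hours


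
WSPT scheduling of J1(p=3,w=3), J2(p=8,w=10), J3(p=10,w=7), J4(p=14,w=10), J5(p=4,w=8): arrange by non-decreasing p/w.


WSPT (Smith's rule): sort by p/w ascending
  J5: p/w = 4/8 = 0.500
  J2: p/w = 8/10 = 0.800
  J1: p/w = 3/3 = 1.000
  J4: p/w = 14/10 = 1.400
  J3: p/w = 10/7 = 1.429
Order: J5 → J2 → J1 → J4 → J3


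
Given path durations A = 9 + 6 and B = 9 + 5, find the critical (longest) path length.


Path A: 9 + 6 = 15
Path B: 9 + 5 = 14
Critical path = longest = max(15, 14)
= 15 (Path A)


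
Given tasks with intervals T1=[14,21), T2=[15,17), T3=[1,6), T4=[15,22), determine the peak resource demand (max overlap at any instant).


Check each time point for overlaps:
  t=15: 3 tasks active (T1, T2, T4)
Max concurrent = 3


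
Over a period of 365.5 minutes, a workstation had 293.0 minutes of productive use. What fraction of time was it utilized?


Utilization = busy / total × 100
= 293.0 / 365.5 × 100
= 80.2%


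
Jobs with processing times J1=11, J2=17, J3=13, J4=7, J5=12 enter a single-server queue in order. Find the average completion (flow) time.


Completion times:
  J1: completes at 11
  J2: completes at 28
  J3: completes at 41
  J4: completes at 48
  J5: completes at 60
Sum = 188
Average = 188/5
= 37.60


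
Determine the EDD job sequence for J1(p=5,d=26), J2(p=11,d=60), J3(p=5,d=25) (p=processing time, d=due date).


EDD: sort by earliest due date
  J3: d=25, p=5
  J1: d=26, p=5
  J2: d=60, p=11
Order: J3 → J1 → J2


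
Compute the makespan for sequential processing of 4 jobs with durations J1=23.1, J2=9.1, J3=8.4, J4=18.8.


Sequential makespan: sum all processing times
= 23.1 + 9.1 + 8.4 + 18.8
= 59.4 time units


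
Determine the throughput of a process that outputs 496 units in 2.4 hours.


Throughput = units / time
= 496 / 2.4
= 206.7 units/hour


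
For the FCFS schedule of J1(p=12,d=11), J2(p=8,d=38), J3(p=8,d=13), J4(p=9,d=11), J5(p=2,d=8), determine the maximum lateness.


Lateness per job (L = C - d):
  J1: C=12, d=11, L=1
  J2: C=20, d=38, L=-18
  J3: C=28, d=13, L=15
  J4: C=37, d=11, L=26
  J5: C=39, d=8, L=31
Lmax = max(1, -18, 15, 26, 31)
= 31


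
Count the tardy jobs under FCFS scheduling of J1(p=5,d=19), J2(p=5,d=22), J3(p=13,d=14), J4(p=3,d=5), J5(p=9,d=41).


Completion vs due date:
  J1: C=5, d=19 → on time
  J2: C=10, d=22 → on time
  J3: C=23, d=14 → TARDY
  J4: C=26, d=5 → TARDY
  J5: C=35, d=41 → on time
Tardy jobs: J3, J4
Count = 2


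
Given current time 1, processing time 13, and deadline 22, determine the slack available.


Slack = due - current_time - processing
= 22 - 1 - 13
= 8


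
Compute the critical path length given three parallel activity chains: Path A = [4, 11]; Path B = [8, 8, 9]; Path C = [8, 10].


Path A: 4 + 11 = 15
Path B: 8 + 8 + 9 = 25
Path C: 8 + 10 = 18
Critical path = longest = max(15, 25, 18)
= 25 (Path B)


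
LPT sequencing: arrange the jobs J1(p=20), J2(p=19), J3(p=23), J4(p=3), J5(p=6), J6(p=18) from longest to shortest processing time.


LPT: sort by longest processing time first
  J3: p=23
  J1: p=20
  J2: p=19
  J6: p=18
  J5: p=6
  J4: p=3
Order: J3 → J1 → J2 → J6 → J5 → J4


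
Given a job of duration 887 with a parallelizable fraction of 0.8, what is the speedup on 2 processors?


Amdahl's law: T_p = T × ((1-p) + p/N)
= 887 × ((1-0.8) + 0.8/2)
= 887 × (0.20 + 0.4000)
= 887 × 0.6000
= 532.20
Speedup = 887/532.20
= 1.67×


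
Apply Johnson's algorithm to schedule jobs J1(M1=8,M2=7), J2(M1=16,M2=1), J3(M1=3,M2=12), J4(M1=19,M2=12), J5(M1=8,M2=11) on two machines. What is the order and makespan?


Johnson's rule:
Group 1 (M1≤M2, sort by M1): ['J3', 'J5']
Group 2 (M1>M2, sort desc M2): ['J4', 'J1', 'J2']
Sequence: J3 → J5 → J4 → J1 → J2
Makespan calculation:
  J3: M1 done=3, M2 done=15
  J5: M1 done=11, M2 done=26
  J4: M1 done=30, M2 done=42
  J1: M1 done=38, M2 done=49
  J2: M1 done=54, M2 done=55
= Sequence: J3 → J5 → J4 → J1 → J2, Makespan: 55


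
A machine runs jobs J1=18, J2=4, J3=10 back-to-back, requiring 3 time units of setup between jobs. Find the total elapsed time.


Makespan = Σ processing + (n-1) × setup
= (18 + 4 + 10) + (3-1)×3
= 32 + 6
= 38 time units


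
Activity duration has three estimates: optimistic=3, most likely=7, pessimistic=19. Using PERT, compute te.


te = (o + 4m + p) / 6
= (3 + 4×7 + 19) / 6
= (3 + 28 + 19) / 6
= 50 / 6
= 8.33


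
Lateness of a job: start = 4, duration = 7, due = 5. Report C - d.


Completion = 4 + 7 = 11
Lateness = C - d = 11 - 5
= 6


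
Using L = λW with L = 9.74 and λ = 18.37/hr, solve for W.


Little's law: L = λW → W = L / λ
= 9.74 / 18.37
= 0.53 hours


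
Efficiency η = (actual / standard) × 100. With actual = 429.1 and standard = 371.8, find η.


Efficiency = (actual / standard) × 100
= (429.1 / 371.8) × 100
= 115.4%


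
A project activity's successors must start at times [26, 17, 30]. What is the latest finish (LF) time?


LF = min of all successor start times
Successors start at: [26, 17, 30]
LF = min(26, 17, 30)
= 17


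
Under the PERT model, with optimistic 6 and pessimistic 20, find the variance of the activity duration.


σ² = ((p - o) / 6)² = (p - o)² / 36
= (20 - 6)² / 36
= 14² / 36
= 196 / 36
= 5.4444


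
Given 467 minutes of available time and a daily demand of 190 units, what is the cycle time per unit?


Cycle time = available time / demand
= 467 / 190
= 2.46 min/unit


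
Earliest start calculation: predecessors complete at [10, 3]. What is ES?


ES = max of all predecessor completion times
Predecessors: [10, 3]
ES = max(10, 3)
= 10


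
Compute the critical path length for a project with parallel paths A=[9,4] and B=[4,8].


Path A: 9 + 4 = 13
Path B: 4 + 8 = 12
Critical path = longest = max(13, 12)
= 13 (Path A)


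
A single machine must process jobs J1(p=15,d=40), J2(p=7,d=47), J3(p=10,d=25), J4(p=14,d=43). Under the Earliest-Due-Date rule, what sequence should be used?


EDD: sort by earliest due date
  J3: d=25, p=10
  J1: d=40, p=15
  J4: d=43, p=14
  J2: d=47, p=7
Order: J3 → J1 → J4 → J2


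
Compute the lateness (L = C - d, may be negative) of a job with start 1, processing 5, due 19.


Completion = 1 + 5 = 6
Lateness = C - d = 6 - 19
= -13


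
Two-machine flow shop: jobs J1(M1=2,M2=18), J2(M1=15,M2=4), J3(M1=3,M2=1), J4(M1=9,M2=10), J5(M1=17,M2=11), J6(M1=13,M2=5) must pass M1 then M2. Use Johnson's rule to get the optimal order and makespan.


Johnson's rule:
Group 1 (M1≤M2, sort by M1): ['J1', 'J4']
Group 2 (M1>M2, sort desc M2): ['J5', 'J6', 'J2', 'J3']
Sequence: J1 → J4 → J5 → J6 → J2 → J3
Makespan calculation:
  J1: M1 done=2, M2 done=20
  J4: M1 done=11, M2 done=30
  J5: M1 done=28, M2 done=41
  J6: M1 done=41, M2 done=46
  J2: M1 done=56, M2 done=60
  J3: M1 done=59, M2 done=61
= Sequence: J1 → J4 → J5 → J6 → J2 → J3, Makespan: 61


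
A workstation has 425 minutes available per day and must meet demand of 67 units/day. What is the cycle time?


Cycle time = available time / demand
= 425 / 67
= 6.34 min/unit


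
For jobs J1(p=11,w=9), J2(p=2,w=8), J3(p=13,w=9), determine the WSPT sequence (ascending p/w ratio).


WSPT (Smith's rule): sort by p/w ascending
  J2: p/w = 2/8 = 0.250
  J1: p/w = 11/9 = 1.222
  J3: p/w = 13/9 = 1.444
Order: J2 → J1 → J3


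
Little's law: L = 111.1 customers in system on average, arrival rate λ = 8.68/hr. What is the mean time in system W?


Little's law: L = λW → W = L / λ
= 111.1 / 8.68
= 12.80 hours


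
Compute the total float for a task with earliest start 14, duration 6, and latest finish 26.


EF = ES + duration = 14 + 6 = 20
LS = LF - duration = 26 - 6 = 20
Total Float = LF - EF = 26 - 20
(or LS - ES = 20 - 14)
= 6


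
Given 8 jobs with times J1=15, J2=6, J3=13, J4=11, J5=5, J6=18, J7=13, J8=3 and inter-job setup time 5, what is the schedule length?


Makespan = Σ processing + (n-1) × setup
= (15 + 6 + 13 + 11 + 5 + 18 + 13 + 3) + (8-1)×5
= 84 + 35
= 119 time units


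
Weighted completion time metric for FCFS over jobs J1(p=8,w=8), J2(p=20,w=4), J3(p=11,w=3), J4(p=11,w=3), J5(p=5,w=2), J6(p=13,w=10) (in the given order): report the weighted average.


Completion times:
  J1: C=8, w×C=8×8=64
  J2: C=28, w×C=4×28=112
  J3: C=39, w×C=3×39=117
  J4: C=50, w×C=3×50=150
  J5: C=55, w×C=2×55=110
  J6: C=68, w×C=10×68=680
Sum w×C = 1233
Sum w = 30
Weighted avg = 1233/30
= 41.10


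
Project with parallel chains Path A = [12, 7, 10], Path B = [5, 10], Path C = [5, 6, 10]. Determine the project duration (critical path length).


Path A: 12 + 7 + 10 = 29
Path B: 5 + 10 = 15
Path C: 5 + 6 + 10 = 21
Critical path = longest = max(29, 15, 21)
= 29 (Path A)


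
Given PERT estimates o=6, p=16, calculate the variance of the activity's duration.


σ² = ((p - o) / 6)² = (p - o)² / 36
= (16 - 6)² / 36
= 10² / 36
= 100 / 36
= 2.7778


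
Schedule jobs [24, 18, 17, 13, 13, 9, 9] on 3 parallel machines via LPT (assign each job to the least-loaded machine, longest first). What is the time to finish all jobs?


Jobs (LPT sorted): [24, 18, 17, 13, 13, 9, 9]
Machines: 3
  J=24 → Machine 1 (load: 0+24=24)
  J=18 → Machine 2 (load: 0+18=18)
  J=17 → Machine 3 (load: 0+17=17)
  J=13 → Machine 3 (load: 17+13=30)
  J=13 → Machine 2 (load: 18+13=31)
  J=9 → Machine 1 (load: 24+9=33)
  J=9 → Machine 3 (load: 30+9=39)
Machine loads: [33, 31, 39]
Makespan = max = 39 time units


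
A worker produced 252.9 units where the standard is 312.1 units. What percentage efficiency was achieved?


Efficiency = (actual / standard) × 100
= (252.9 / 312.1) × 100
= 81.0%


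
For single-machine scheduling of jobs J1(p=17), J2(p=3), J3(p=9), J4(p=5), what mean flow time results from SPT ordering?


SPT order: J2 → J4 → J3 → J1
Completion times:
  J2: C=3
  J4: C=8
  J3: C=17
  J1: C=34
Sum = 62, n = 4
Mean flow = 62/4
= 15.50


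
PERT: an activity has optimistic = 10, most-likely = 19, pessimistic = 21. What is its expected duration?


te = (o + 4m + p) / 6
= (10 + 4×19 + 21) / 6
= (10 + 76 + 21) / 6
= 107 / 6
= 17.83


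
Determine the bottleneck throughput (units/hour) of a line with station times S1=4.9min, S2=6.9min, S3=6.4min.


Bottleneck = longest station time
Station times: [4.9, 6.9, 6.4]
Max = 6.9 min
Rate = 60 / 6.9
= 8.70 units/hour (bottleneck: 6.9min)


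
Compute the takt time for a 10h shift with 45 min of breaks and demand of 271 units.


Available = 10×60 - 45 = 555 min
Takt time = 555 / 271
= 2.05 min/unit


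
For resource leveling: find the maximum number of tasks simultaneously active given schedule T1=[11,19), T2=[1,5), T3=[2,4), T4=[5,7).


Check each time point for overlaps:
  t=2: 2 tasks active (T2, T3)
Max concurrent = 2


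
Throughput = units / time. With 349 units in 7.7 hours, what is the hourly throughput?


Throughput = units / time
= 349 / 7.7
= 45.3 units/hour


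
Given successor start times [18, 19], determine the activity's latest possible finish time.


LF = min of all successor start times
Successors start at: [18, 19]
LF = min(18, 19)
= 18


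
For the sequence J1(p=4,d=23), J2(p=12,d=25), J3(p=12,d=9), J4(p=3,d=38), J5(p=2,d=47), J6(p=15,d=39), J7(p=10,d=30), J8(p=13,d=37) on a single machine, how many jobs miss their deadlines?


Completion vs due date:
  J1: C=4, d=23 → on time
  J2: C=16, d=25 → on time
  J3: C=28, d=9 → TARDY
  J4: C=31, d=38 → on time
  J5: C=33, d=47 → on time
  J6: C=48, d=39 → TARDY
  J7: C=58, d=30 → TARDY
  J8: C=71, d=37 → TARDY
Tardy jobs: J3, J6, J7, J8
Count = 4


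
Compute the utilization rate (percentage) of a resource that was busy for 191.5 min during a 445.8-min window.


Utilization = busy / total × 100
= 191.5 / 445.8 × 100
= 43.0%


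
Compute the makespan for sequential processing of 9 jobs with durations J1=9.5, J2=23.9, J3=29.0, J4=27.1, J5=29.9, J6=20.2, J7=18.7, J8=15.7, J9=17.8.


Sequential makespan: sum all processing times
= 9.5 + 23.9 + 29.0 + 27.1 + 29.9 + 20.2 + 18.7 + 15.7 + 17.8
= 191.8 time units


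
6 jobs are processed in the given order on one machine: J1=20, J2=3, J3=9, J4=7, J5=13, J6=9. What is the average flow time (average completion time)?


Completion times:
  J1: completes at 20
  J2: completes at 23
  J3: completes at 32
  J4: completes at 39
  J5: completes at 52
  J6: completes at 61
Sum = 227
Average = 227/6
= 37.83


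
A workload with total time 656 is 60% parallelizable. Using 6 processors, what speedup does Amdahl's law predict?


Amdahl's law: T_p = T × ((1-p) + p/N)
= 656 × ((1-0.6) + 0.6/6)
= 656 × (0.40 + 0.1000)
= 656 × 0.5000
= 328.00
Speedup = 656/328.00
= 2.00×


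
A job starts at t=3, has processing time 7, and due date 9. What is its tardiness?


Completion = start + processing = 3 + 7 = 10
Tardiness = max(0, C - d) = max(0, 10 - 9)
= max(0, 1)
= 1


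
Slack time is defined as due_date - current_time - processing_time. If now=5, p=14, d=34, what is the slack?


Slack = due - current_time - processing
= 34 - 5 - 14
= 15


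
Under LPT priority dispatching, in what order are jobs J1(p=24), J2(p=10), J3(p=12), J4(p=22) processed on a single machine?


LPT: sort by longest processing time first
  J1: p=24
  J4: p=22
  J3: p=12
  J2: p=10
Order: J1 → J4 → J3 → J2


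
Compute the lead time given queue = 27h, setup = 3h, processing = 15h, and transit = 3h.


Lead time = queue + setup + processing + transit
= 27 + 3 + 15 + 3
= 48 hours


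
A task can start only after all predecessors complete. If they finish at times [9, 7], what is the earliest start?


ES = max of all predecessor completion times
Predecessors: [9, 7]
ES = max(9, 7)
= 9


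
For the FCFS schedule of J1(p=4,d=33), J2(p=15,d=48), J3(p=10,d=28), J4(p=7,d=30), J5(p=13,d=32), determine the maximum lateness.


Lateness per job (L = C - d):
  J1: C=4, d=33, L=-29
  J2: C=19, d=48, L=-29
  J3: C=29, d=28, L=1
  J4: C=36, d=30, L=6
  J5: C=49, d=32, L=17
Lmax = max(-29, -29, 1, 6, 17)
= 17


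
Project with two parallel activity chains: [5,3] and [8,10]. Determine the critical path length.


Path A: 5 + 3 = 8
Path B: 8 + 10 = 18
Critical path = longest = max(8, 18)
= 18 (Path B)


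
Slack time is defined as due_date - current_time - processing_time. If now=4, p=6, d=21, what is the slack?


Slack = due - current_time - processing
= 21 - 4 - 6
= 11


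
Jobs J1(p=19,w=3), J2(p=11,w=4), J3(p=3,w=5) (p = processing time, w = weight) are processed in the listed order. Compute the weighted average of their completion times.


Completion times:
  J1: C=19, w×C=3×19=57
  J2: C=30, w×C=4×30=120
  J3: C=33, w×C=5×33=165
Sum w×C = 342
Sum w = 12
Weighted avg = 342/12
= 28.50
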